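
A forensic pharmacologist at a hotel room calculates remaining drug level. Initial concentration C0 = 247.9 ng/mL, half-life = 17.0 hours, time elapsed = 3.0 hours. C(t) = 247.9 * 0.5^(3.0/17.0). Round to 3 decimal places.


Drug concentration decay:
Number of half-lives = t / t_half = 3.0 / 17.0 = 0.176471
Decay factor = 0.5^0.176471 = 0.88486483
C(t) = 247.9 * 0.88486483 = 219.358 ng/mL

219.358


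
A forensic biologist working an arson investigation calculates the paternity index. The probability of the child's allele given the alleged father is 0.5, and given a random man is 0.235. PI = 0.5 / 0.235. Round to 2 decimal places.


Paternity Index calculation:
PI = P(allele|father) / P(allele|random)
PI = 0.5 / 0.235
PI = 2.13

2.13


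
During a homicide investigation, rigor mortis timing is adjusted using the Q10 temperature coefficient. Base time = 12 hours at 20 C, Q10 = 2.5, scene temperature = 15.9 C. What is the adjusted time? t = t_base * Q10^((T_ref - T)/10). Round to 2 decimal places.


Rigor mortis time adjustment:
Exponent = (T_ref - T_actual) / 10 = (20 - 15.9) / 10 = 0.41
Q10 factor = 2.5^0.41 = 1.45598
t_adjusted = 12 * 1.45598 = 17.47 hours

17.47


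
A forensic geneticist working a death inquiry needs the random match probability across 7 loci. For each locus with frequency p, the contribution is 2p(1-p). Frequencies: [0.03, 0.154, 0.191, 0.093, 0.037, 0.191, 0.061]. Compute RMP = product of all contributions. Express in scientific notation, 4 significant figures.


Computing RMP for 7 loci:
Locus 1: 2 * 0.03 * 0.97 = 0.0582
Locus 2: 2 * 0.154 * 0.846 = 0.260568
Locus 3: 2 * 0.191 * 0.809 = 0.309038
Locus 4: 2 * 0.093 * 0.907 = 0.168702
Locus 5: 2 * 0.037 * 0.963 = 0.071262
Locus 6: 2 * 0.191 * 0.809 = 0.309038
Locus 7: 2 * 0.061 * 0.939 = 0.114558
RMP = 1.995e-06

1.995e-06


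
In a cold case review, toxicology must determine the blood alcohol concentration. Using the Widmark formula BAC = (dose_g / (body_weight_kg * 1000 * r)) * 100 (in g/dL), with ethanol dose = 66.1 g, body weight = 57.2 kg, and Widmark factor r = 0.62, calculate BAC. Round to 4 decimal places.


Applying the Widmark formula:
BAC = (dose_g / (body_wt * 1000 * r)) * 100
Denominator = 57.2 * 1000 * 0.62 = 35464
BAC = (66.1 / 35464) * 100
BAC = 0.1864 g/dL

0.1864


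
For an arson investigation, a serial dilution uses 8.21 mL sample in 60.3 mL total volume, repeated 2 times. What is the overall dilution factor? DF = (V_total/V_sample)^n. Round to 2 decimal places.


Dilution factor calculation:
Single dilution = V_total / V_sample = 60.3 / 8.21 ≈ 7.344702
Number of dilutions = 2
Total DF = (60.3 / 8.21)^2 (full precision, rounded at the end) = 53.94

53.94


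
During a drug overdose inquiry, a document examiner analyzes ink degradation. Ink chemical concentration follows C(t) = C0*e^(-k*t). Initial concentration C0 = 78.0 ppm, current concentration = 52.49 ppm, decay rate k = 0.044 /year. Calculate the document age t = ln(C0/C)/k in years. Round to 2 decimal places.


Document age estimation:
C0/C = 78.0 / 52.49 = 1.485997
ln(C0/C) = 0.396086
t = 0.396086 / 0.044 = 9.00 years

9.00


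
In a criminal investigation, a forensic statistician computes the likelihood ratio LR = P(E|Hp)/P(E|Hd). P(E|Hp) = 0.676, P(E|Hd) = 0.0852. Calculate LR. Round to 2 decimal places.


Likelihood ratio calculation:
LR = P(E|Hp) / P(E|Hd)
LR = 0.676 / 0.0852
LR = 7.93

7.93


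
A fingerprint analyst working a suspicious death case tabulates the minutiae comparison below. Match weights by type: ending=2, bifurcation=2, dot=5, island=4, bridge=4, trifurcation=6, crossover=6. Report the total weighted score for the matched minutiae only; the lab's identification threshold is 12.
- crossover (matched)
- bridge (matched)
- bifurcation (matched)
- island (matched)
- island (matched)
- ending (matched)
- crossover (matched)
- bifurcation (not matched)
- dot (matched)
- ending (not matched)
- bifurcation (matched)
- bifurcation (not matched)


Weighted minutiae match score:
  crossover: matched, +6 (running total 6)
  bridge: matched, +4 (running total 10)
  bifurcation: matched, +2 (running total 12)
  island: matched, +4 (running total 16)
  island: matched, +4 (running total 20)
  ending: matched, +2 (running total 22)
  crossover: matched, +6 (running total 28)
  bifurcation: not matched, +0
  dot: matched, +5 (running total 33)
  ending: not matched, +0
  bifurcation: matched, +2 (running total 35)
  bifurcation: not matched, +0
Total score = 35
Threshold = 12; verdict = identification

35


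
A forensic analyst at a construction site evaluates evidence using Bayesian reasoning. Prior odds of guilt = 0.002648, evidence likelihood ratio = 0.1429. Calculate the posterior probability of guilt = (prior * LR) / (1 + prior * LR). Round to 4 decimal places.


Bayesian evidence evaluation:
Posterior odds = prior_odds * LR = 0.002648 * 0.1429 = 0.0003783992
Posterior probability = posterior_odds / (1 + posterior_odds)
= 0.0003783992 / (1 + 0.0003783992)
= 0.0003783992 / 1.0003783992
= 0.0004

0.0004


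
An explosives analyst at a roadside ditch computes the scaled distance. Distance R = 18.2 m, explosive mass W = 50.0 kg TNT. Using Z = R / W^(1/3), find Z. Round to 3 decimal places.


Scaled distance calculation:
W^(1/3) = 50.0^(1/3) = 3.684031
Z = R / W^(1/3) = 18.2 / 3.684031
Z = 4.940 m/kg^(1/3)

4.940


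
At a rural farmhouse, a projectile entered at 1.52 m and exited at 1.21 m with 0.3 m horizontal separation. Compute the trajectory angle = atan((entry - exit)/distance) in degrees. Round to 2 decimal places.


Bullet trajectory angle:
Height difference = 1.52 - 1.21 = 0.31 m
angle = atan(0.31 / 0.3)
angle = atan(1.033333)
angle = 45.94 degrees

45.94


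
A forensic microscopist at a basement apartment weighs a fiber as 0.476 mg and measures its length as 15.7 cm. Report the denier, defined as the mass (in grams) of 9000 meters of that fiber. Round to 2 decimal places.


Denier calculation:
Mass in grams = 0.476 mg / 1000 = 0.000476 g
Length in meters = 15.7 cm / 100 = 0.157 m
Linear density = mass / length = 0.000476 / 0.157 = 0.00303185 g/m
Denier = (g/m) * 9000 = 0.00303185 * 9000 = 27.29

27.29


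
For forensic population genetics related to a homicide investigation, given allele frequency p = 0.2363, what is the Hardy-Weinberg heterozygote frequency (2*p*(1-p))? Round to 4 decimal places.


Hardy-Weinberg heterozygote frequency:
q = 1 - p = 1 - 0.2363 = 0.7637
2pq = 2 * 0.2363 * 0.7637 = 0.3609

0.3609


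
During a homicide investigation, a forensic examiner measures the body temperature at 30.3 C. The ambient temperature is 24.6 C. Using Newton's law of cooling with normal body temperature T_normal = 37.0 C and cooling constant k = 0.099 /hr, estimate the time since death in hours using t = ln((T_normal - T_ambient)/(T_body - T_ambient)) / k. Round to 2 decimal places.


Using Newton's law of cooling:
t = ln((T_normal - T_ambient) / (T_body - T_ambient)) / k
T_normal - T_ambient = 12.4
T_body - T_ambient = 5.7
Ratio = 2.175439
ln(ratio) = 0.77723
t = 0.77723 / 0.099 = 7.85 hours

7.85


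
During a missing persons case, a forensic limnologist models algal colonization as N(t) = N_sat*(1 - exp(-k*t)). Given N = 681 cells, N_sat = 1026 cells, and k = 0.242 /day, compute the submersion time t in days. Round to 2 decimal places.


PMSI from diatom colonization curve:
N / N_sat = 681 / 1026 = 0.663743
1 - N/N_sat = 0.336257
ln(1 - N/N_sat) = -1.08988
t = -ln(1 - N/N_sat) / k = -(-1.08988) / 0.242 = 4.50 days

4.50


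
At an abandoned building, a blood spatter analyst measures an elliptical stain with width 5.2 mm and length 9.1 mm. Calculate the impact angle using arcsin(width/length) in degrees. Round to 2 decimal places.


Blood spatter impact angle calculation:
width / length = 5.2 / 9.1 = 0.571429
angle = arcsin(0.571429)
angle = 34.85 degrees

34.85


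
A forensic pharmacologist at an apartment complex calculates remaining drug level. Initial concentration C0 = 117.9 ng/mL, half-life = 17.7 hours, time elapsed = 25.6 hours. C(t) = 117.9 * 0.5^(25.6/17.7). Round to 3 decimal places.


Drug concentration decay:
Number of half-lives = t / t_half = 25.6 / 17.7 = 1.446328
Decay factor = 0.5^1.446328 = 0.36695422
C(t) = 117.9 * 0.36695422 = 43.264 ng/mL

43.264


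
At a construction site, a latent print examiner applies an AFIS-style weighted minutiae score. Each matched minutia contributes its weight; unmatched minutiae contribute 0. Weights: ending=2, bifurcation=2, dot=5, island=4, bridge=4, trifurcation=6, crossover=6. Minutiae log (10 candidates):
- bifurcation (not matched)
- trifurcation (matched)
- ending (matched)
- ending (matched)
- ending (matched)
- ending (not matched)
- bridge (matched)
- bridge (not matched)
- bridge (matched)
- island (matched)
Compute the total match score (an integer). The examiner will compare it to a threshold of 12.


Weighted minutiae match score:
  bifurcation: not matched, +0
  trifurcation: matched, +6 (running total 6)
  ending: matched, +2 (running total 8)
  ending: matched, +2 (running total 10)
  ending: matched, +2 (running total 12)
  ending: not matched, +0
  bridge: matched, +4 (running total 16)
  bridge: not matched, +0
  bridge: matched, +4 (running total 20)
  island: matched, +4 (running total 24)
Total score = 24
Threshold = 12; verdict = identification

24


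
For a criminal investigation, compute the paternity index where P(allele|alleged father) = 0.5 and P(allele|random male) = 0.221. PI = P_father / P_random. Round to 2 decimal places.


Paternity Index calculation:
PI = P(allele|father) / P(allele|random)
PI = 0.5 / 0.221
PI = 2.26

2.26


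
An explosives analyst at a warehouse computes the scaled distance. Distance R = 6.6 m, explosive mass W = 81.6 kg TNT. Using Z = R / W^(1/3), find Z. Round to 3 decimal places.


Scaled distance calculation:
W^(1/3) = 81.6^(1/3) = 4.337406
Z = R / W^(1/3) = 6.6 / 4.337406
Z = 1.522 m/kg^(1/3)

1.522


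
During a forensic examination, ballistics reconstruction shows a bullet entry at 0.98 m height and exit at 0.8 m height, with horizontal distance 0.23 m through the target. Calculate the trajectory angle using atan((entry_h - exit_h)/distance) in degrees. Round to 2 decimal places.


Bullet trajectory angle:
Height difference = 0.98 - 0.8 = 0.18 m
angle = atan(0.18 / 0.23)
angle = atan(0.782609)
angle = 38.05 degrees

38.05


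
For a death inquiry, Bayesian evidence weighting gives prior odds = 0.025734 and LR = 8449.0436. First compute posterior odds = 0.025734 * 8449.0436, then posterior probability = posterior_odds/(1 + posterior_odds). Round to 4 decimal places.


Bayesian evidence evaluation:
Posterior odds = prior_odds * LR = 0.025734 * 8449.0436 = 217.4277
Posterior probability = posterior_odds / (1 + posterior_odds)
= 217.4277 / (1 + 217.4277)
= 217.4277 / 218.4277
= 0.9954

0.9954


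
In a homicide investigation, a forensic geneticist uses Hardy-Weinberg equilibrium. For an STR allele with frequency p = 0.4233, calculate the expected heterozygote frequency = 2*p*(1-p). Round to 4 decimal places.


Hardy-Weinberg heterozygote frequency:
q = 1 - p = 1 - 0.4233 = 0.5767
2pq = 2 * 0.4233 * 0.5767 = 0.4882

0.4882


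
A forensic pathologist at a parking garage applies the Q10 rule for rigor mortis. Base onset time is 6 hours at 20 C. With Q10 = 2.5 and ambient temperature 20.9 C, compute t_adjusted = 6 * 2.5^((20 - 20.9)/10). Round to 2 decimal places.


Rigor mortis time adjustment:
Exponent = (T_ref - T_actual) / 10 = (20 - 20.9) / 10 = -0.09
Q10 factor = 2.5^-0.09 = 0.92084
t_adjusted = 6 * 0.92084 = 5.53 hours

5.53


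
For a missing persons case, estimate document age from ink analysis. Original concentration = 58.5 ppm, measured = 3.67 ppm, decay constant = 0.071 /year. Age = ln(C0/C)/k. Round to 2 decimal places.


Document age estimation:
C0/C = 58.5 / 3.67 = 15.940054
ln(C0/C) = 2.768835
t = 2.768835 / 0.071 = 39.00 years

39.00


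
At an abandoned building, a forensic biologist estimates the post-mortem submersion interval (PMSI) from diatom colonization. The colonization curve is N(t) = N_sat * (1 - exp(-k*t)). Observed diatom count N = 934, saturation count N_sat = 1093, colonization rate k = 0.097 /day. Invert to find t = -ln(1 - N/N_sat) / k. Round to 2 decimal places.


PMSI from diatom colonization curve:
N / N_sat = 934 / 1093 = 0.854529
1 - N/N_sat = 0.145471
ln(1 - N/N_sat) = -1.927779
t = -ln(1 - N/N_sat) / k = -(-1.927779) / 0.097 = 19.87 days

19.87


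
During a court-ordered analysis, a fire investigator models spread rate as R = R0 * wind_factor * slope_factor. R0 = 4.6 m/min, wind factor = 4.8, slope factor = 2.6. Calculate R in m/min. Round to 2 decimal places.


Fire spread rate calculation:
R = R0 * wind_factor * slope_factor
= 4.6 * 4.8 * 2.6
= 22.08 * 2.6
= 57.41 m/min

57.41


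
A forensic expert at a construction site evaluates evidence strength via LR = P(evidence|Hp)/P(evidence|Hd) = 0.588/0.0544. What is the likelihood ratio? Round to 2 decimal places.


Likelihood ratio calculation:
LR = P(E|Hp) / P(E|Hd)
LR = 0.588 / 0.0544
LR = 10.81

10.81


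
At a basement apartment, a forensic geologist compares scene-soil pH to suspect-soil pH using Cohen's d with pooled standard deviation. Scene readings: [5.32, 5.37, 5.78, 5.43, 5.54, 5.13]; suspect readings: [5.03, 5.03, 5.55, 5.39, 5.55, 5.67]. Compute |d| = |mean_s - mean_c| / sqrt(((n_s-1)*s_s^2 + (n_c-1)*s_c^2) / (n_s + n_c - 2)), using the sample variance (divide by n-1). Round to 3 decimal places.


Pooled-variance Cohen's d for soil pH comparison:
Scene mean = 32.57 / 6 = 5.428333
Suspect mean = 32.22 / 6 = 5.37
Scene sample variance s_s^2 = 0.048057
Suspect sample variance s_c^2 = 0.07728
Pooled variance = ((n_s-1)*s_s^2 + (n_c-1)*s_c^2) / (n_s + n_c - 2) = 0.062668
Pooled SD = sqrt(0.062668) = 0.250336
Mean difference = 0.058333
|d| = |0.058333| / 0.250336 = 0.233

0.233


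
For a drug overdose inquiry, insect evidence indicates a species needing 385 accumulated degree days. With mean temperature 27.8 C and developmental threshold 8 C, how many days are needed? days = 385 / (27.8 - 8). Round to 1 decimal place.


Insect development time:
Effective temperature = avg_temp - T_base = 27.8 - 8 = 19.8 C
Days = ADD / effective_temp = 385 / 19.8 = 19.4 days

19.4


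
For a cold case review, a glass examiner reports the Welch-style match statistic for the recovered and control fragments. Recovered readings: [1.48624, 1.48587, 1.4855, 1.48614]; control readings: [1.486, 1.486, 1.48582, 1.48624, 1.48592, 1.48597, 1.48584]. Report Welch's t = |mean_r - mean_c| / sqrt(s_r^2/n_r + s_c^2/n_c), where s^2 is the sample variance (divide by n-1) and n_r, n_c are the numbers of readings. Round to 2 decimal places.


Welch's t-criterion for glass RI comparison:
Recovered mean = sum / n_r = 5.94375 / 4 = 1.4859375
Control mean = sum / n_c = 10.40179 / 7 = 1.48597
Recovered sample variance s_r^2 = 1.09492e-07
Control sample variance s_c^2 = 1.94333e-08
Welch SE (unpooled) = sqrt(s_r^2/n_r + s_c^2/n_c) = sqrt(2.73729e-08 + 2.77619e-09) = sqrt(3.01491e-08) = 0.000173635
|mean_r - mean_c| = 3.25e-05
t = 3.25e-05 / 0.000173635 = 0.19

0.19


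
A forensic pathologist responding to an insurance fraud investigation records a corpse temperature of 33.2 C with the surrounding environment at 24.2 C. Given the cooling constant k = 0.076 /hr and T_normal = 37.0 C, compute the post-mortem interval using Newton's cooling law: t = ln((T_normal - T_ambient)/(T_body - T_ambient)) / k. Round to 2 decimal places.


Using Newton's law of cooling:
t = ln((T_normal - T_ambient) / (T_body - T_ambient)) / k
T_normal - T_ambient = 12.8
T_body - T_ambient = 9.0
Ratio = 1.422222
ln(ratio) = 0.35222
t = 0.35222 / 0.076 = 4.63 hours

4.63


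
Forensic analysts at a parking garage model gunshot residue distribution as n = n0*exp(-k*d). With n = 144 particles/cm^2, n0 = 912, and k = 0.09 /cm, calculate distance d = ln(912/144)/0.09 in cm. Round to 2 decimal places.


GSR distance calculation:
n0/n = 912 / 144 = 6.333333
ln(n0/n) = 1.845827
d = 1.845827 / 0.09 = 20.51 cm

20.51


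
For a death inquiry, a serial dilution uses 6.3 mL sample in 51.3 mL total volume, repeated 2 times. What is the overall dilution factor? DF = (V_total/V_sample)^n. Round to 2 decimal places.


Dilution factor calculation:
Single dilution = V_total / V_sample = 51.3 / 6.3 ≈ 8.142857
Number of dilutions = 2
Total DF = (51.3 / 6.3)^2 (full precision, rounded at the end) = 66.31

66.31


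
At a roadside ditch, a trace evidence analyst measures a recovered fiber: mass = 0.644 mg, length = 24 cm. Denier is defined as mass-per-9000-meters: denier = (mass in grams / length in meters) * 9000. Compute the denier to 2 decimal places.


Denier calculation:
Mass in grams = 0.644 mg / 1000 = 0.000644 g
Length in meters = 24 cm / 100 = 0.24 m
Linear density = mass / length = 0.000644 / 0.24 = 0.00268333 g/m
Denier = (g/m) * 9000 = 0.00268333 * 9000 = 24.15

24.15


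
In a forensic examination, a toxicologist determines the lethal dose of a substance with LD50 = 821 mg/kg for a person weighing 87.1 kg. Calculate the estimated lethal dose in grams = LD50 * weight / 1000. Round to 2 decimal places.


Lethal dose calculation:
Lethal dose = LD50 * body_weight / 1000
= 821 * 87.1 / 1000
= 71509.1 / 1000
= 71.51 g

71.51


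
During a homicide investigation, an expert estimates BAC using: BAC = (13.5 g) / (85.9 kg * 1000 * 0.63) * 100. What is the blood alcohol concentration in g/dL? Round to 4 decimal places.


Applying the Widmark formula:
BAC = (dose_g / (body_wt * 1000 * r)) * 100
Denominator = 85.9 * 1000 * 0.63 = 54117
BAC = (13.5 / 54117) * 100
BAC = 0.0249 g/dL

0.0249


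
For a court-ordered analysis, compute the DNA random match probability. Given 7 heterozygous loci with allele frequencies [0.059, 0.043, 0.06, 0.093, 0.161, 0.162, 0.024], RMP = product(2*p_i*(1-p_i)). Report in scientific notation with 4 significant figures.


Computing RMP for 7 loci:
Locus 1: 2 * 0.059 * 0.941 = 0.111038
Locus 2: 2 * 0.043 * 0.957 = 0.082302
Locus 3: 2 * 0.06 * 0.94 = 0.1128
Locus 4: 2 * 0.093 * 0.907 = 0.168702
Locus 5: 2 * 0.161 * 0.839 = 0.270158
Locus 6: 2 * 0.162 * 0.838 = 0.271512
Locus 7: 2 * 0.024 * 0.976 = 0.046848
RMP = 5.976e-07

5.976e-07


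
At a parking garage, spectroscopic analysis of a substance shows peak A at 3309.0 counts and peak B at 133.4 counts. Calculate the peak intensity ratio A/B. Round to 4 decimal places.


Spectral peak ratio:
Peak A = 3309.0 counts
Peak B = 133.4 counts
Ratio = 3309.0 / 133.4 = 24.8051

24.8051


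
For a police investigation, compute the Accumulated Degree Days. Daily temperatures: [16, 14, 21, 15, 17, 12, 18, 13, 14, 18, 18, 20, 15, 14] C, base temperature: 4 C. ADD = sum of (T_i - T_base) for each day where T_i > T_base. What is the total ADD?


Computing ADD day by day:
Day 1: max(0, 16 - 4) = 12
Day 2: max(0, 14 - 4) = 10
Day 3: max(0, 21 - 4) = 17
Day 4: max(0, 15 - 4) = 11
Day 5: max(0, 17 - 4) = 13
Day 6: max(0, 12 - 4) = 8
Day 7: max(0, 18 - 4) = 14
Day 8: max(0, 13 - 4) = 9
Day 9: max(0, 14 - 4) = 10
Day 10: max(0, 18 - 4) = 14
Day 11: max(0, 18 - 4) = 14
Day 12: max(0, 20 - 4) = 16
Day 13: max(0, 15 - 4) = 11
Day 14: max(0, 14 - 4) = 10
Total ADD = 169

169


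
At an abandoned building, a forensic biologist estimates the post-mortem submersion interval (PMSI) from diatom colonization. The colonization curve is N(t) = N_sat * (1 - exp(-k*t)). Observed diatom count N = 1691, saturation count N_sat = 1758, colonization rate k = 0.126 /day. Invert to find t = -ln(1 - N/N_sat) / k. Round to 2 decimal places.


PMSI from diatom colonization curve:
N / N_sat = 1691 / 1758 = 0.961889
1 - N/N_sat = 0.038111
ln(1 - N/N_sat) = -3.267252
t = -ln(1 - N/N_sat) / k = -(-3.267252) / 0.126 = 25.93 days

25.93


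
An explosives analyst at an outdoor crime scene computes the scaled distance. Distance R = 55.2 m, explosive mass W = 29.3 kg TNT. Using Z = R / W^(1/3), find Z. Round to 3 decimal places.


Scaled distance calculation:
W^(1/3) = 29.3^(1/3) = 3.082875
Z = R / W^(1/3) = 55.2 / 3.082875
Z = 17.905 m/kg^(1/3)

17.905


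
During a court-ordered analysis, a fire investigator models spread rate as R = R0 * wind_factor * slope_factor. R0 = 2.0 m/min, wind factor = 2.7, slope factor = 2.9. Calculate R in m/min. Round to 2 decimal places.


Fire spread rate calculation:
R = R0 * wind_factor * slope_factor
= 2.0 * 2.7 * 2.9
= 5.4 * 2.9
= 15.66 m/min

15.66


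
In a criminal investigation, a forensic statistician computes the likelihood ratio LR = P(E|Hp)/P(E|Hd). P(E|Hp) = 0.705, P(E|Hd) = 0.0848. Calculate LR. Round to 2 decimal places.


Likelihood ratio calculation:
LR = P(E|Hp) / P(E|Hd)
LR = 0.705 / 0.0848
LR = 8.31

8.31


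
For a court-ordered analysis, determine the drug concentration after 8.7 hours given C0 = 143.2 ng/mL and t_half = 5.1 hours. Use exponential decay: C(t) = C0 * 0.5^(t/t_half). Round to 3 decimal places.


Drug concentration decay:
Number of half-lives = t / t_half = 8.7 / 5.1 = 1.705882
Decay factor = 0.5^1.705882 = 0.30653379
C(t) = 143.2 * 0.30653379 = 43.896 ng/mL

43.896


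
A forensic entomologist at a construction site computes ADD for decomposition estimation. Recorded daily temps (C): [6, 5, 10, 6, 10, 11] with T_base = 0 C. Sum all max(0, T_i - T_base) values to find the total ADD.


Computing ADD day by day:
Day 1: max(0, 6 - 0) = 6
Day 2: max(0, 5 - 0) = 5
Day 3: max(0, 10 - 0) = 10
Day 4: max(0, 6 - 0) = 6
Day 5: max(0, 10 - 0) = 10
Day 6: max(0, 11 - 0) = 11
Total ADD = 48

48


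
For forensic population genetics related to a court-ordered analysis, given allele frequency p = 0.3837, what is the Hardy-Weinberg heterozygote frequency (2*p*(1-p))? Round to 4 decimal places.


Hardy-Weinberg heterozygote frequency:
q = 1 - p = 1 - 0.3837 = 0.6163
2pq = 2 * 0.3837 * 0.6163 = 0.4729

0.4729


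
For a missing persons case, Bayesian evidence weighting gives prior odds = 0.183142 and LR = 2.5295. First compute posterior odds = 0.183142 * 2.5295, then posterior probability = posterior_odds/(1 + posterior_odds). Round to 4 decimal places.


Bayesian evidence evaluation:
Posterior odds = prior_odds * LR = 0.183142 * 2.5295 = 0.4632577
Posterior probability = posterior_odds / (1 + posterior_odds)
= 0.4632577 / (1 + 0.4632577)
= 0.4632577 / 1.4632577
= 0.3166

0.3166


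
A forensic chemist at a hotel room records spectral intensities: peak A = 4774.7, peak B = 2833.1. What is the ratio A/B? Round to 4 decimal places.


Spectral peak ratio:
Peak A = 4774.7 counts
Peak B = 2833.1 counts
Ratio = 4774.7 / 2833.1 = 1.6853

1.6853


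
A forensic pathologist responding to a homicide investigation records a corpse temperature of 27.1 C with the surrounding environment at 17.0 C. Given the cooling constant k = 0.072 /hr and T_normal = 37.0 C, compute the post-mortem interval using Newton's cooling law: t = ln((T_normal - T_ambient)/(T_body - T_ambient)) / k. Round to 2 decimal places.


Using Newton's law of cooling:
t = ln((T_normal - T_ambient) / (T_body - T_ambient)) / k
T_normal - T_ambient = 20.0
T_body - T_ambient = 10.1
Ratio = 1.980198
ln(ratio) = 0.683197
t = 0.683197 / 0.072 = 9.49 hours

9.49


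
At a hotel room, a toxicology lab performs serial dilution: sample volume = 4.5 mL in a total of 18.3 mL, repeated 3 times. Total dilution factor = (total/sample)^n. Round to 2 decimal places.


Dilution factor calculation:
Single dilution = V_total / V_sample = 18.3 / 4.5 ≈ 4.066667
Number of dilutions = 3
Total DF = (18.3 / 4.5)^3 (full precision, rounded at the end) = 67.25

67.25


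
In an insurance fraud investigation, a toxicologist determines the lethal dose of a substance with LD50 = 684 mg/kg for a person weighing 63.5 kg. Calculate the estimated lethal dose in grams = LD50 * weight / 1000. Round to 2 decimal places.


Lethal dose calculation:
Lethal dose = LD50 * body_weight / 1000
= 684 * 63.5 / 1000
= 43434 / 1000
= 43.43 g

43.43


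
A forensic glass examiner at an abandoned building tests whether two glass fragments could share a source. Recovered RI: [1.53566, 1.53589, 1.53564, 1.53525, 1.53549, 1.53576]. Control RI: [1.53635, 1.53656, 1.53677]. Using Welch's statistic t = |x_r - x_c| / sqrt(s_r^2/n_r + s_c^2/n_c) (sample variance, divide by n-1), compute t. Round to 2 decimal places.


Welch's t-criterion for glass RI comparison:
Recovered mean = sum / n_r = 9.21369 / 6 = 1.535615
Control mean = sum / n_c = 4.60968 / 3 = 1.53656
Recovered sample variance s_r^2 = 4.963e-08
Control sample variance s_c^2 = 4.41e-08
Welch SE (unpooled) = sqrt(s_r^2/n_r + s_c^2/n_c) = sqrt(8.27167e-09 + 1.47e-08) = sqrt(2.29717e-08) = 0.000151564
|mean_r - mean_c| = 0.000945
t = 0.000945 / 0.000151564 = 6.23

6.23


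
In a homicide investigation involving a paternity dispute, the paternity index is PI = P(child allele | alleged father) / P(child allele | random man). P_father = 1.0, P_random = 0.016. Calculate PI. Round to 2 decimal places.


Paternity Index calculation:
PI = P(allele|father) / P(allele|random)
PI = 1.0 / 0.016
PI = 62.50

62.50


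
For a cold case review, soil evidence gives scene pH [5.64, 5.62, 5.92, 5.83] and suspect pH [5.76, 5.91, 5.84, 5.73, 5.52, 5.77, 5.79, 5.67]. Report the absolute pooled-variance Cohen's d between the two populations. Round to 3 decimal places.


Pooled-variance Cohen's d for soil pH comparison:
Scene mean = 23.01 / 4 = 5.7525
Suspect mean = 45.99 / 8 = 5.74875
Scene sample variance s_s^2 = 0.021425
Suspect sample variance s_c^2 = 0.013641
Pooled variance = ((n_s-1)*s_s^2 + (n_c-1)*s_c^2) / (n_s + n_c - 2) = 0.015976
Pooled SD = sqrt(0.015976) = 0.126396
Mean difference = 0.00375
|d| = |0.00375| / 0.126396 = 0.030

0.030


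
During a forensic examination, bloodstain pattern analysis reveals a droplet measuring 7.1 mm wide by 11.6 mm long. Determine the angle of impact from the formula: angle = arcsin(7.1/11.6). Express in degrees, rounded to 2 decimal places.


Blood spatter impact angle calculation:
width / length = 7.1 / 11.6 = 0.612069
angle = arcsin(0.612069)
angle = 37.74 degrees

37.74


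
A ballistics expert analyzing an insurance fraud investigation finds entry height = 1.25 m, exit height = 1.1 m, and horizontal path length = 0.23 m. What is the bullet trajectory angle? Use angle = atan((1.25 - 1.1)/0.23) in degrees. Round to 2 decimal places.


Bullet trajectory angle:
Height difference = 1.25 - 1.1 = 0.15 m
angle = atan(0.15 / 0.23)
angle = atan(0.652174)
angle = 33.11 degrees

33.11


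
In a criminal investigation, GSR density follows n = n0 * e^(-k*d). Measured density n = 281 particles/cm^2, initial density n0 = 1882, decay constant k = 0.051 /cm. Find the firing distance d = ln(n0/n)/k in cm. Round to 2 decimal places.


GSR distance calculation:
n0/n = 1882 / 281 = 6.697509
ln(n0/n) = 1.901736
d = 1.901736 / 0.051 = 37.29 cm

37.29


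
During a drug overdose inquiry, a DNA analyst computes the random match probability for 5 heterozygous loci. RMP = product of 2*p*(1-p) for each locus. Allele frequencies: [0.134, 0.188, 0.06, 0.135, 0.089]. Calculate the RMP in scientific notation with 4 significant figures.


Computing RMP for 5 loci:
Locus 1: 2 * 0.134 * 0.866 = 0.232088
Locus 2: 2 * 0.188 * 0.812 = 0.305312
Locus 3: 2 * 0.06 * 0.94 = 0.1128
Locus 4: 2 * 0.135 * 0.865 = 0.23355
Locus 5: 2 * 0.089 * 0.911 = 0.162158
RMP = 3.027e-04

3.027e-04


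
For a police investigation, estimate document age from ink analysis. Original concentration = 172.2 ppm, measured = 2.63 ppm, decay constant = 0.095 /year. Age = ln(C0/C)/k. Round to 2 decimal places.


Document age estimation:
C0/C = 172.2 / 2.63 = 65.475285
ln(C0/C) = 4.181673
t = 4.181673 / 0.095 = 44.02 years

44.02


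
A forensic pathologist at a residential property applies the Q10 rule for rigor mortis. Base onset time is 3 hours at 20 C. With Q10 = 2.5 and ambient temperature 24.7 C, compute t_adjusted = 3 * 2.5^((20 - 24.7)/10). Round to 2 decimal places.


Rigor mortis time adjustment:
Exponent = (T_ref - T_actual) / 10 = (20 - 24.7) / 10 = -0.47
Q10 factor = 2.5^-0.47 = 0.65008
t_adjusted = 3 * 0.65008 = 1.95 hours

1.95


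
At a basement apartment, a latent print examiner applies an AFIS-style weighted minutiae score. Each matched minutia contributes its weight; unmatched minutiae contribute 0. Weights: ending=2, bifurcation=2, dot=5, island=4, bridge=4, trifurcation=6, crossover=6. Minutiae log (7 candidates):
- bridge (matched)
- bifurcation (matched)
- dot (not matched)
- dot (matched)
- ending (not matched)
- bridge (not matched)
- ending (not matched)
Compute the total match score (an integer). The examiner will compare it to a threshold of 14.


Weighted minutiae match score:
  bridge: matched, +4 (running total 4)
  bifurcation: matched, +2 (running total 6)
  dot: not matched, +0
  dot: matched, +5 (running total 11)
  ending: not matched, +0
  bridge: not matched, +0
  ending: not matched, +0
Total score = 11
Threshold = 14; verdict = inconclusive

11


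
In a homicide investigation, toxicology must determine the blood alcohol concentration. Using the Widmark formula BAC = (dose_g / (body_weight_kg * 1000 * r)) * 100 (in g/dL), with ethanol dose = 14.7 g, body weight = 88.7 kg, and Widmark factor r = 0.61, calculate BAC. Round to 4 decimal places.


Applying the Widmark formula:
BAC = (dose_g / (body_wt * 1000 * r)) * 100
Denominator = 88.7 * 1000 * 0.61 = 54107
BAC = (14.7 / 54107) * 100
BAC = 0.0272 g/dL

0.0272


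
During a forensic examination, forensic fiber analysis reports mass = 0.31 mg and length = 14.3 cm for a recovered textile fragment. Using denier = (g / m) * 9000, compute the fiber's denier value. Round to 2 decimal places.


Denier calculation:
Mass in grams = 0.31 mg / 1000 = 0.00031 g
Length in meters = 14.3 cm / 100 = 0.143 m
Linear density = mass / length = 0.00031 / 0.143 = 0.00216783 g/m
Denier = (g/m) * 9000 = 0.00216783 * 9000 = 19.51

19.51


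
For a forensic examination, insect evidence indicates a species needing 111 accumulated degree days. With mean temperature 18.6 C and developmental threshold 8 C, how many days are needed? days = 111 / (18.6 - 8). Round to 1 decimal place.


Insect development time:
Effective temperature = avg_temp - T_base = 18.6 - 8 = 10.6 C
Days = ADD / effective_temp = 111 / 10.6 = 10.5 days

10.5


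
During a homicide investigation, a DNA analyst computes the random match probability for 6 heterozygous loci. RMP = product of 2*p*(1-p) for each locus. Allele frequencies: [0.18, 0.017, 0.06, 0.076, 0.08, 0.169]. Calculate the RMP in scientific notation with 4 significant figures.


Computing RMP for 6 loci:
Locus 1: 2 * 0.18 * 0.82 = 0.2952
Locus 2: 2 * 0.017 * 0.983 = 0.033422
Locus 3: 2 * 0.06 * 0.94 = 0.1128
Locus 4: 2 * 0.076 * 0.924 = 0.140448
Locus 5: 2 * 0.08 * 0.92 = 0.1472
Locus 6: 2 * 0.169 * 0.831 = 0.280878
RMP = 6.462e-06

6.462e-06


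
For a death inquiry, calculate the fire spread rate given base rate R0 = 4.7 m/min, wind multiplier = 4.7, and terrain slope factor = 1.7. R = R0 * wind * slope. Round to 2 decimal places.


Fire spread rate calculation:
R = R0 * wind_factor * slope_factor
= 4.7 * 4.7 * 1.7
= 22.09 * 1.7
= 37.55 m/min

37.55


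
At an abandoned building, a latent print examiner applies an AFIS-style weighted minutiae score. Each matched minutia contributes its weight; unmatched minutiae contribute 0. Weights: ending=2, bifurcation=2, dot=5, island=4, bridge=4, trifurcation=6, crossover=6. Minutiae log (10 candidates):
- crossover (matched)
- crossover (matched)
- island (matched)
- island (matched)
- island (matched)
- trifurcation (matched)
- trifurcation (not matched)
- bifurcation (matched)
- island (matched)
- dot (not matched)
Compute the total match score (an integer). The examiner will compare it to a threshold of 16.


Weighted minutiae match score:
  crossover: matched, +6 (running total 6)
  crossover: matched, +6 (running total 12)
  island: matched, +4 (running total 16)
  island: matched, +4 (running total 20)
  island: matched, +4 (running total 24)
  trifurcation: matched, +6 (running total 30)
  trifurcation: not matched, +0
  bifurcation: matched, +2 (running total 32)
  island: matched, +4 (running total 36)
  dot: not matched, +0
Total score = 36
Threshold = 16; verdict = identification

36


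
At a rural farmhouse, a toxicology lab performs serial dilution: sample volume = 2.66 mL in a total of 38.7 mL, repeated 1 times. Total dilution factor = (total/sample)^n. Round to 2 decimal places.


Dilution factor calculation:
Single dilution = V_total / V_sample = 38.7 / 2.66 ≈ 14.548872
Number of dilutions = 1
Total DF = (38.7 / 2.66)^1 (full precision, rounded at the end) = 14.55

14.55


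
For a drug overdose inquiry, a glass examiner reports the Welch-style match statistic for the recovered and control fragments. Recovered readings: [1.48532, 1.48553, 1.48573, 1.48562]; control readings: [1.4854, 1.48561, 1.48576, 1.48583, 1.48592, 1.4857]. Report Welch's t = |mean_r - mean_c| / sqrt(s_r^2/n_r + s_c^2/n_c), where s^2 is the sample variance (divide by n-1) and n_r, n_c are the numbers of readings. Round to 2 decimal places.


Welch's t-criterion for glass RI comparison:
Recovered mean = sum / n_r = 5.9422 / 4 = 1.48555
Control mean = sum / n_c = 8.91422 / 6 = 1.4857033
Recovered sample variance s_r^2 = 3.02e-08
Control sample variance s_c^2 = 3.33867e-08
Welch SE (unpooled) = sqrt(s_r^2/n_r + s_c^2/n_c) = sqrt(7.55e-09 + 5.56444e-09) = sqrt(1.31144e-08) = 0.000114518
|mean_r - mean_c| = 0.000153333
t = 0.000153333 / 0.000114518 = 1.34

1.34


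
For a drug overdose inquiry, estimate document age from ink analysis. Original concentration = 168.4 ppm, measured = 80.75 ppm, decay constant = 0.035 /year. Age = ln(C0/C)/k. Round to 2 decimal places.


Document age estimation:
C0/C = 168.4 / 80.75 = 2.085449
ln(C0/C) = 0.734984
t = 0.734984 / 0.035 = 21.00 years

21.00


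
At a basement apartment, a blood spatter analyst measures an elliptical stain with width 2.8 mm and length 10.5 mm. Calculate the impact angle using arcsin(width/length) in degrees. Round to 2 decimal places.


Blood spatter impact angle calculation:
width / length = 2.8 / 10.5 = 0.266667
angle = arcsin(0.266667)
angle = 15.47 degrees

15.47


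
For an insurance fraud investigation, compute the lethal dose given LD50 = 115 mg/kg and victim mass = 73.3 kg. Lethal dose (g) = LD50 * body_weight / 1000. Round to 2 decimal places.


Lethal dose calculation:
Lethal dose = LD50 * body_weight / 1000
= 115 * 73.3 / 1000
= 8429.5 / 1000
= 8.43 g

8.43


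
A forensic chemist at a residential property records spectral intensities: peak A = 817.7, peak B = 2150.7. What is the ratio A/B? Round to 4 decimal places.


Spectral peak ratio:
Peak A = 817.7 counts
Peak B = 2150.7 counts
Ratio = 817.7 / 2150.7 = 0.3802

0.3802


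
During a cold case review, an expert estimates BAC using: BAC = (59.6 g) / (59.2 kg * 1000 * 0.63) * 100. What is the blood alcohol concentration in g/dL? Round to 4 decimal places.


Applying the Widmark formula:
BAC = (dose_g / (body_wt * 1000 * r)) * 100
Denominator = 59.2 * 1000 * 0.63 = 37296
BAC = (59.6 / 37296) * 100
BAC = 0.1598 g/dL

0.1598


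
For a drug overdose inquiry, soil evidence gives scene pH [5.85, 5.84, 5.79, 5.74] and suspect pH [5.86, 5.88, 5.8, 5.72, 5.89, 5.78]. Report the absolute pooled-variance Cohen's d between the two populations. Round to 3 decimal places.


Pooled-variance Cohen's d for soil pH comparison:
Scene mean = 23.22 / 4 = 5.805
Suspect mean = 34.93 / 6 = 5.821667
Scene sample variance s_s^2 = 0.002567
Suspect sample variance s_c^2 = 0.004417
Pooled variance = ((n_s-1)*s_s^2 + (n_c-1)*s_c^2) / (n_s + n_c - 2) = 0.003723
Pooled SD = sqrt(0.003723) = 0.061016
Mean difference = -0.016667
|d| = |-0.016667| / 0.061016 = 0.273

0.273


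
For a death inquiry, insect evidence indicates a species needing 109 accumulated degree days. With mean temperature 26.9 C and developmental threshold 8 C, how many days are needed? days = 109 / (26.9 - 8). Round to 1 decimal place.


Insect development time:
Effective temperature = avg_temp - T_base = 26.9 - 8 = 18.9 C
Days = ADD / effective_temp = 109 / 18.9 = 5.8 days

5.8


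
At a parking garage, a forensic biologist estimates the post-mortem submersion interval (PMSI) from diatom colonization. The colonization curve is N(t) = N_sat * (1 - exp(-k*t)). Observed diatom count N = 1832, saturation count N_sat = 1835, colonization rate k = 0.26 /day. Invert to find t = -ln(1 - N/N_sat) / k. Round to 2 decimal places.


PMSI from diatom colonization curve:
N / N_sat = 1832 / 1835 = 0.998365
1 - N/N_sat = 0.001635
ln(1 - N/N_sat) = -6.416112
t = -ln(1 - N/N_sat) / k = -(-6.416112) / 0.26 = 24.68 days

24.68


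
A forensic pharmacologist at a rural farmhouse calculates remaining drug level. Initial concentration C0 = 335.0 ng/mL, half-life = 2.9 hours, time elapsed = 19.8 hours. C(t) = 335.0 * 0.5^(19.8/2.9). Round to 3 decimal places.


Drug concentration decay:
Number of half-lives = t / t_half = 19.8 / 2.9 = 6.827586
Decay factor = 0.5^6.827586 = 0.00880424
C(t) = 335.0 * 0.00880424 = 2.949 ng/mL

2.949


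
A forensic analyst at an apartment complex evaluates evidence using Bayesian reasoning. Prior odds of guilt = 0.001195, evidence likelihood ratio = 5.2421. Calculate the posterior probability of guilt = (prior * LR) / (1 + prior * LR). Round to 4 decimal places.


Bayesian evidence evaluation:
Posterior odds = prior_odds * LR = 0.001195 * 5.2421 = 0.00626431
Posterior probability = posterior_odds / (1 + posterior_odds)
= 0.00626431 / (1 + 0.00626431)
= 0.00626431 / 1.00626431
= 0.0062

0.0062


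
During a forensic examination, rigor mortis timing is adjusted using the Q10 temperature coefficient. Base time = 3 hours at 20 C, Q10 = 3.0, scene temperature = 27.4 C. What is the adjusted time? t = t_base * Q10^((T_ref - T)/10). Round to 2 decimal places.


Rigor mortis time adjustment:
Exponent = (T_ref - T_actual) / 10 = (20 - 27.4) / 10 = -0.74
Q10 factor = 3.0^-0.74 = 0.44354
t_adjusted = 3 * 0.44354 = 1.33 hours

1.33


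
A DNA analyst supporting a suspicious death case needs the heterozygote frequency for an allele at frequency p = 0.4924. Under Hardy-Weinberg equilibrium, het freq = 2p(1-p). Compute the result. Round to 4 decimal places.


Hardy-Weinberg heterozygote frequency:
q = 1 - p = 1 - 0.4924 = 0.5076
2pq = 2 * 0.4924 * 0.5076 = 0.4999

0.4999


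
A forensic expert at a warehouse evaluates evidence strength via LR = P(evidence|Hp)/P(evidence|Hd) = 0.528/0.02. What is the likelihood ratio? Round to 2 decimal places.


Likelihood ratio calculation:
LR = P(E|Hp) / P(E|Hd)
LR = 0.528 / 0.02
LR = 26.40

26.40


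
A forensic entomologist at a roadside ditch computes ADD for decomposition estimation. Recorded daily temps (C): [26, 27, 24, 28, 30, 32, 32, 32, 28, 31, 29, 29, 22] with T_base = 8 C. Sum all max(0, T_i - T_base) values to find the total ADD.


Computing ADD day by day:
Day 1: max(0, 26 - 8) = 18
Day 2: max(0, 27 - 8) = 19
Day 3: max(0, 24 - 8) = 16
Day 4: max(0, 28 - 8) = 20
Day 5: max(0, 30 - 8) = 22
Day 6: max(0, 32 - 8) = 24
Day 7: max(0, 32 - 8) = 24
Day 8: max(0, 32 - 8) = 24
Day 9: max(0, 28 - 8) = 20
Day 10: max(0, 31 - 8) = 23
Day 11: max(0, 29 - 8) = 21
Day 12: max(0, 29 - 8) = 21
Day 13: max(0, 22 - 8) = 14
Total ADD = 266

266


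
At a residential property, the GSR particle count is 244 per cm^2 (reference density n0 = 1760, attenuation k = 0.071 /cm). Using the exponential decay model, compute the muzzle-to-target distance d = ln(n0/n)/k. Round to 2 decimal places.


GSR distance calculation:
n0/n = 1760 / 244 = 7.213115
ln(n0/n) = 1.975901
d = 1.975901 / 0.071 = 27.83 cm

27.83


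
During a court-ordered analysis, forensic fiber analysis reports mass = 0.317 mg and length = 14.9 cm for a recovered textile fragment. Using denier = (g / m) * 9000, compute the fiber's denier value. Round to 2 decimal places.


Denier calculation:
Mass in grams = 0.317 mg / 1000 = 0.000317 g
Length in meters = 14.9 cm / 100 = 0.149 m
Linear density = mass / length = 0.000317 / 0.149 = 0.00212752 g/m
Denier = (g/m) * 9000 = 0.00212752 * 9000 = 19.15

19.15
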